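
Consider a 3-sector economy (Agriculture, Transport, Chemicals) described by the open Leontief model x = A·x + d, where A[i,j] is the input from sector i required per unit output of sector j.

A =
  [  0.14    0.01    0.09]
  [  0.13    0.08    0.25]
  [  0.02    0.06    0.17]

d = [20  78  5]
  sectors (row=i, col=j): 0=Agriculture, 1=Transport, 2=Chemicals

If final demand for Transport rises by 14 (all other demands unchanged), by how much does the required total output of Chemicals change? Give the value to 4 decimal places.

Form M = I − A:
  [  0.86   -0.01   -0.09]
  [ -0.13    0.92   -0.25]
  [ -0.02   -0.06    0.83]
Leontief inverse L = M⁻¹:
  [  1.1691    0.0214    0.1332]
  [  0.1763    1.1120    0.3540]
  [  0.0409    0.0809    1.2336]
Total output x = L · d:
  x_0 = 1.1691·20 + 0.0214·78 + 0.1332·5 = 25.7174
  x_1 = 0.1763·20 + 1.1120·78 + 0.3540·5 = 92.0298
  x_2 = 0.0409·20 + 0.0809·78 + 1.2336·5 = 13.2965
Δx_2 = L[2,1] · Δd_1 = 0.0809 · 14 = 1.1326

1.1326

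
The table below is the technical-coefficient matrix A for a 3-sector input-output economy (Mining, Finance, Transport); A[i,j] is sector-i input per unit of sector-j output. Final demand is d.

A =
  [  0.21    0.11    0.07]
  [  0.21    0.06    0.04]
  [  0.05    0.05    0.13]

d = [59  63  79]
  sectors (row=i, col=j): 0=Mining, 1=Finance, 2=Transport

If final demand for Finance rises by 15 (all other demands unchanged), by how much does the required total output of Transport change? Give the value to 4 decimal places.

Form M = I − A:
  [  0.79   -0.11   -0.07]
  [ -0.21    0.94   -0.04]
  [ -0.05   -0.05    0.87]
Leontief inverse L = M⁻¹:
  [  1.3155    0.1600    0.1132]
  [  0.2978    1.1027    0.0747]
  [  0.0927    0.0726    1.1602]
Total output x = L · d:
  x_0 = 1.3155·59 + 0.1600·63 + 0.1132·79 = 96.6356
  x_1 = 0.2978·59 + 1.1027·63 + 0.0747·79 = 92.9377
  x_2 = 0.0927·59 + 0.0726·63 + 1.1602·79 = 101.6996
Δx_2 = L[2,1] · Δd_1 = 0.0726 · 15 = 1.0885

1.0885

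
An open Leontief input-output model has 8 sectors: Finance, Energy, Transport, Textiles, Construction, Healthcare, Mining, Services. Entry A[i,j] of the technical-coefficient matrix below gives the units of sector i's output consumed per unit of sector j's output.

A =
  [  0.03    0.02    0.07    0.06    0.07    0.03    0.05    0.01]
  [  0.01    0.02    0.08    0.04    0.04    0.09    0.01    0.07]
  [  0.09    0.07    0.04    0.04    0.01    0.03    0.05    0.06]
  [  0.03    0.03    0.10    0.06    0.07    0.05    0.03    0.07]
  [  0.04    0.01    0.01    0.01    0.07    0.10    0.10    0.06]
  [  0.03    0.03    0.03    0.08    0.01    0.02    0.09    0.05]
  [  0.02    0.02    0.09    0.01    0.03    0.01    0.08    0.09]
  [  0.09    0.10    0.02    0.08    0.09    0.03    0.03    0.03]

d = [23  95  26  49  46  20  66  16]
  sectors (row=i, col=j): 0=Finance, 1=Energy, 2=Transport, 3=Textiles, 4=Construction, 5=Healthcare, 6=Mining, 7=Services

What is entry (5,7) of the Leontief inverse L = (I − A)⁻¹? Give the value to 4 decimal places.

L[5,7] = 0.0831

Form M = I − A:
  [  0.97   -0.02   -0.07   -0.06   -0.07   -0.03   -0.05   -0.01]
  [ -0.01    0.98   -0.08   -0.04   -0.04   -0.09   -0.01   -0.07]
  [ -0.09   -0.07    0.96   -0.04   -0.01   -0.03   -0.05   -0.06]
  [ -0.03   -0.03   -0.10    0.94   -0.07   -0.05   -0.03   -0.07]
  [ -0.04   -0.01   -0.01   -0.01    0.93   -0.10   -0.10   -0.06]
  [ -0.03   -0.03   -0.03   -0.08   -0.01    0.98   -0.09   -0.05]
  [ -0.02   -0.02   -0.09   -0.01   -0.03   -0.01    0.92   -0.09]
  [ -0.09   -0.10   -0.02   -0.08   -0.09   -0.03   -0.03    0.97]
Leontief inverse L = M⁻¹:
  [  1.0545    0.0399    0.1003    0.0835    0.0958    0.0552    0.0831    0.0425]
  [  0.0397    1.0466    0.1080    0.0713    0.0670    0.1147    0.0436    0.1019]
  [  0.1169    0.0948    1.0773    0.0714    0.0421    0.0569    0.0814    0.0929]
  [  0.0657    0.0608    0.1364    1.0946    0.1052    0.0824    0.0704    0.1098]
  [  0.0666    0.0334    0.0425    0.0396    1.1004    0.1251    0.1426    0.0963]
  [  0.0538    0.0522    0.0652    0.1058    0.0381    1.0419    0.1193    0.0831]
  [  0.0504    0.0474    0.1197    0.0359    0.0579    0.0324    1.1113    0.1223]
  [  0.1192    0.1248    0.0636    0.1149    0.1304    0.0698    0.0710    1.0716]
Total output x = L · d:
  x_0 = 1.0545·23 + 0.0399·95 + 0.1003·26 + 0.0835·49 + 0.0958·46 + 0.0552·20 + 0.0831·66 + 0.0425·16 = 46.4273
  x_1 = 0.0397·23 + 1.0466·95 + 0.1080·26 + 0.0713·49 + 0.0670·46 + 0.1147·20 + 0.0436·66 + 0.1019·16 = 116.5202
  x_2 = 0.1169·23 + 0.0948·95 + 1.0773·26 + 0.0714·49 + 0.0421·46 + 0.0569·20 + 0.0814·66 + 0.0929·16 = 53.1430
  x_3 = 0.0657·23 + 0.0608·95 + 0.1364·26 + 1.0946·49 + 0.1052·46 + 0.0824·20 + 0.0704·66 + 0.1098·16 = 77.3672
  x_4 = 0.0666·23 + 0.0334·95 + 0.0425·26 + 0.0396·49 + 1.1004·46 + 0.1251·20 + 0.1426·66 + 0.0963·16 = 71.8226
  x_5 = 0.0538·23 + 0.0522·95 + 0.0652·26 + 0.1058·49 + 0.0381·46 + 1.0419·20 + 0.1193·66 + 0.0831·16 = 44.8661
  x_6 = 0.0504·23 + 0.0474·95 + 0.1197·26 + 0.0359·49 + 0.0579·46 + 0.0324·20 + 1.1113·66 + 0.1223·16 = 89.1498
  x_7 = 0.1192·23 + 0.1248·95 + 0.0636·26 + 0.1149·49 + 0.1304·46 + 0.0698·20 + 0.0710·66 + 1.0716·16 = 51.1002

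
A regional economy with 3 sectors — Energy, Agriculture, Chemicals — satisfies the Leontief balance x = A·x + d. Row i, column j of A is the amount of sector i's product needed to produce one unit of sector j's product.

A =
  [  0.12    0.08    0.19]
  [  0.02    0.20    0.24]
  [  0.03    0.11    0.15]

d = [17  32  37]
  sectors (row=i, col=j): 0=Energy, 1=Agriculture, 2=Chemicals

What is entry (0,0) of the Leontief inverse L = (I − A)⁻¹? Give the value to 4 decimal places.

Form M = I − A:
  [  0.88   -0.08   -0.19]
  [ -0.02    0.80   -0.24]
  [ -0.03   -0.11    0.85]
Leontief inverse L = M⁻¹:
  [  1.1502    0.1564    0.3013]
  [  0.0426    1.3063    0.3784]
  [  0.0461    0.1746    1.2361]
Total output x = L · d:
  x_0 = 1.1502·17 + 0.1564·32 + 0.3013·37 = 35.7066
  x_1 = 0.0426·17 + 1.3063·32 + 0.3784·37 = 56.5240
  x_2 = 0.0461·17 + 0.1746·32 + 1.2361·37 = 52.1045

L[0,0] = 1.1502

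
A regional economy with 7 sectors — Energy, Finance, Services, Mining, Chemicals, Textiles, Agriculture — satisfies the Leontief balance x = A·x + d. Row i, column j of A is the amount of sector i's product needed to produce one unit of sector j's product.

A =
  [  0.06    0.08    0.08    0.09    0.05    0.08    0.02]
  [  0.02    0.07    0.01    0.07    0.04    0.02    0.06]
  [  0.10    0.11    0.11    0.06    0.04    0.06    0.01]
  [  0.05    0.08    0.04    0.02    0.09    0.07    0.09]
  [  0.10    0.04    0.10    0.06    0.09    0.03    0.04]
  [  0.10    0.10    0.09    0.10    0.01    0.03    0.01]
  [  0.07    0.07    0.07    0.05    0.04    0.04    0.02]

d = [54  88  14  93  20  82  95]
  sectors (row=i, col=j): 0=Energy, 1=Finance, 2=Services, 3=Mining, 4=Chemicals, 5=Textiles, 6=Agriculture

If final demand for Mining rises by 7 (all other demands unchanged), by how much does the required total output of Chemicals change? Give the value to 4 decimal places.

0.7839

Form M = I − A:
  [  0.94   -0.08   -0.08   -0.09   -0.05   -0.08   -0.02]
  [ -0.02    0.93   -0.01   -0.07   -0.04   -0.02   -0.06]
  [ -0.10   -0.11    0.89   -0.06   -0.04   -0.06   -0.01]
  [ -0.05   -0.08   -0.04    0.98   -0.09   -0.07   -0.09]
  [ -0.10   -0.04   -0.10   -0.06    0.91   -0.03   -0.04]
  [ -0.10   -0.10   -0.09   -0.10   -0.01    0.97   -0.01]
  [ -0.07   -0.07   -0.07   -0.05   -0.04   -0.04    0.98]
Leontief inverse L = M⁻¹:
  [  1.1148    0.1444    0.1344    0.1412    0.0910    0.1183    0.0508]
  [  0.0506    1.1063    0.0396    0.0986    0.0669    0.0420    0.0814]
  [  0.1568    0.1791    1.1677    0.1162    0.0822    0.1015    0.0411]
  [  0.1029    0.1371    0.0927    1.0696    0.1278    0.1030    0.1159]
  [  0.1586    0.1038    0.1605    0.1120    1.1341    0.0711    0.0685]
  [  0.1481    0.1620    0.1386    0.1479    0.0495    1.0689    0.0409]
  [  0.1122    0.1200    0.1128    0.0906    0.0720    0.0705    1.0432]
Total output x = L · d:
  x_0 = 1.1148·54 + 0.1444·88 + 0.1344·14 + 0.1412·93 + 0.0910·20 + 0.1183·82 + 0.0508·95 = 104.2648
  x_1 = 0.0506·54 + 1.1063·88 + 0.0396·14 + 0.0986·93 + 0.0669·20 + 0.0420·82 + 0.0814·95 = 122.3305
  x_2 = 0.1568·54 + 0.1791·88 + 1.1677·14 + 0.1162·93 + 0.0822·20 + 0.1015·82 + 0.0411·95 = 65.2584
  x_3 = 0.1029·54 + 0.1371·88 + 0.0927·14 + 1.0696·93 + 0.1278·20 + 0.1030·82 + 0.1159·95 = 140.4006
  x_4 = 0.1586·54 + 0.1038·88 + 0.1605·14 + 0.1120·93 + 1.1341·20 + 0.0711·82 + 0.0685·95 = 65.3862
  x_5 = 0.1481·54 + 0.1620·88 + 0.1386·14 + 0.1479·93 + 0.0495·20 + 1.0689·82 + 0.0409·95 = 130.4702
  x_6 = 0.1122·54 + 0.1200·88 + 0.1128·14 + 0.0906·93 + 0.0720·20 + 0.0705·82 + 1.0432·95 = 132.9429
Δx_4 = L[4,3] · Δd_3 = 0.1120 · 7 = 0.7839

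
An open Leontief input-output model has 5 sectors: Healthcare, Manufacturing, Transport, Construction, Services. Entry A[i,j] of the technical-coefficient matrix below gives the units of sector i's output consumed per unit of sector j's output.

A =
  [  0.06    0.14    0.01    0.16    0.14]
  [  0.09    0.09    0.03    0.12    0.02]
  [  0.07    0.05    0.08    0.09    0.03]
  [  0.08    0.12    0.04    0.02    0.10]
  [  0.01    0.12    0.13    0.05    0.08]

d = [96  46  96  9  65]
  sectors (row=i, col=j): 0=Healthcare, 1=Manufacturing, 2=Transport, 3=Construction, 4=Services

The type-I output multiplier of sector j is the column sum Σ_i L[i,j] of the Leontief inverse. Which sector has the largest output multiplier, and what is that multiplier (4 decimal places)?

Manufacturing (1.8470)

Form M = I − A:
  [  0.94   -0.14   -0.01   -0.16   -0.14]
  [ -0.09    0.91   -0.03   -0.12   -0.02]
  [ -0.07   -0.05    0.92   -0.09   -0.03]
  [ -0.08   -0.12   -0.04    0.98   -0.10]
  [ -0.01   -0.12   -0.13   -0.05    0.92]
Leontief inverse L = M⁻¹:
  [  1.1115    0.2303    0.0577    0.2252    0.2005]
  [  0.1298    1.1530    0.0556    0.1708    0.0652]
  [  0.1046    0.1038    1.1071    0.1350    0.0689]
  [  0.1160    0.1823    0.0739    1.0757    0.1409]
  [  0.0501    0.1775    0.1683    0.1023    1.1150]
Total output x = L · d:
  x_0 = 1.1115·96 + 0.2303·46 + 0.0577·96 + 0.2252·9 + 0.2005·65 = 137.8959
  x_1 = 0.1298·96 + 1.1530·46 + 0.0556·96 + 0.1708·9 + 0.0652·65 = 76.6157
  x_2 = 0.1046·96 + 0.1038·46 + 1.1071·96 + 0.1350·9 + 0.0689·65 = 126.7944
  x_3 = 0.1160·96 + 0.1823·46 + 0.0739·96 + 1.0757·9 + 0.1409·65 = 45.4597
  x_4 = 0.0501·96 + 0.1775·46 + 0.1683·96 + 0.1023·9 + 1.1150·65 = 102.5316
Output multipliers (column sums of L):
  Healthcare: 1.5120
  Manufacturing: 1.8470
  Transport: 1.4627
  Construction: 1.7089
  Services: 1.5906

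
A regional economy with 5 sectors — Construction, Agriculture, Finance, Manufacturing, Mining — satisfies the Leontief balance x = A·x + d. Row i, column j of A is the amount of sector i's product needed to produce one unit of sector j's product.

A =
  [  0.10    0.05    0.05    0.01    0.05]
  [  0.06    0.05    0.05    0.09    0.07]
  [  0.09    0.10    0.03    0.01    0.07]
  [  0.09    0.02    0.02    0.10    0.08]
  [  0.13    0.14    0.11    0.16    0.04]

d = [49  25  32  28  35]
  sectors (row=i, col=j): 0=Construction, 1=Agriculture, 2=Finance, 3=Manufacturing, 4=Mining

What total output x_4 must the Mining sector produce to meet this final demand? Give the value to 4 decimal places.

64.2329

Form M = I − A:
  [  0.90   -0.05   -0.05   -0.01   -0.05]
  [ -0.06    0.95   -0.05   -0.09   -0.07]
  [ -0.09   -0.10    0.97   -0.01   -0.07]
  [ -0.09   -0.02   -0.02    0.90   -0.08]
  [ -0.13   -0.14   -0.11   -0.16    0.96]
Leontief inverse L = M⁻¹:
  [  1.1375    0.0789    0.0717    0.0343    0.0731]
  [  0.1072    1.0838    0.0755    0.1283    0.1008]
  [  0.1330    0.1335    1.0566    0.0439    0.0974]
  [  0.1376    0.0521    0.0456    1.1377    0.1091]
  [  0.2078    0.1927    0.1494    0.2180    1.0956]
Total output x = L · d:
  x_0 = 1.1375·49 + 0.0789·25 + 0.0717·32 + 0.0343·28 + 0.0731·35 = 63.5252
  x_1 = 0.1072·49 + 1.0838·25 + 0.0755·32 + 0.1283·28 + 0.1008·35 = 41.8831
  x_2 = 0.1330·49 + 0.1335·25 + 1.0566·32 + 0.0439·28 + 0.0974·35 = 48.3027
  x_3 = 0.1376·49 + 0.0521·25 + 0.0456·32 + 1.1377·28 + 0.1091·35 = 45.1774
  x_4 = 0.2078·49 + 0.1927·25 + 0.1494·32 + 0.2180·28 + 1.0956·35 = 64.2329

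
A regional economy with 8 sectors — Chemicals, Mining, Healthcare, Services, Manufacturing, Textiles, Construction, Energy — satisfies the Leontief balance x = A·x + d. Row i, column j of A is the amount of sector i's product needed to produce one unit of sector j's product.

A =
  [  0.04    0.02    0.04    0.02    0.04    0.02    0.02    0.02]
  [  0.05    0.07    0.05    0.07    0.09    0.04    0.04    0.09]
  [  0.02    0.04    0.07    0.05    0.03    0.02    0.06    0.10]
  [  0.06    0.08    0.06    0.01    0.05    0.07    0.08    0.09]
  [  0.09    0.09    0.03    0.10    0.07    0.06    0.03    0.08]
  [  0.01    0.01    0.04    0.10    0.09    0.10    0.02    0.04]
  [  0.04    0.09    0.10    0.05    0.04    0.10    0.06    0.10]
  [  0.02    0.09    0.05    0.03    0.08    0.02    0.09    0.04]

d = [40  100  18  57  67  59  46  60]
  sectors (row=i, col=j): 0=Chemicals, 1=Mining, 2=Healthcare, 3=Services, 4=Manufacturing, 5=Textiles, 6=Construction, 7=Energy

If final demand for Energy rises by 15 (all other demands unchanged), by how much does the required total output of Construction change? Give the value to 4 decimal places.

2.6159

Form M = I − A:
  [  0.96   -0.02   -0.04   -0.02   -0.04   -0.02   -0.02   -0.02]
  [ -0.05    0.93   -0.05   -0.07   -0.09   -0.04   -0.04   -0.09]
  [ -0.02   -0.04    0.93   -0.05   -0.03   -0.02   -0.06   -0.10]
  [ -0.06   -0.08   -0.06    0.99   -0.05   -0.07   -0.08   -0.09]
  [ -0.09   -0.09   -0.03   -0.10    0.93   -0.06   -0.03   -0.08]
  [ -0.01   -0.01   -0.04   -0.10   -0.09    0.90   -0.02   -0.04]
  [ -0.04   -0.09   -0.10   -0.05   -0.04   -0.10    0.94   -0.10]
  [ -0.02   -0.09   -0.05   -0.03   -0.08   -0.02   -0.09    0.96]
Leontief inverse L = M⁻¹:
  [  1.0568    0.0439    0.0610    0.0414    0.0635    0.0396    0.0392    0.0474]
  [  0.0901    1.1305    0.0986    0.1196    0.1484    0.0868    0.0879    0.1545]
  [  0.0481    0.0885    1.1115    0.0862    0.0740    0.0560    0.1012    0.1522]
  [  0.0955    0.1367    0.1102    1.0610    0.1079    0.1177    0.1258    0.1528]
  [  0.1329    0.1523    0.0816    0.1518    1.1334    0.1111    0.0801    0.1472]
  [  0.0430    0.0572    0.0793    0.1445    0.1391    1.1455    0.0585    0.0935]
  [  0.0799    0.1547    0.1582    0.1087    0.1074    0.1555    1.1149    0.1744]
  [  0.0554    0.1442    0.0951    0.0756    0.1299    0.0633    0.1307    1.1004]
Total output x = L · d:
  x_0 = 1.0568·40 + 0.0439·100 + 0.0610·18 + 0.0414·57 + 0.0635·67 + 0.0396·59 + 0.0392·46 + 0.0474·60 = 61.3497
  x_1 = 0.0901·40 + 1.1305·100 + 0.0986·18 + 0.1196·57 + 0.1484·67 + 0.0868·59 + 0.0879·46 + 0.1545·60 = 153.6202
  x_2 = 0.0481·40 + 0.0885·100 + 1.1115·18 + 0.0862·57 + 0.0740·67 + 0.0560·59 + 0.1012·46 + 0.1522·60 = 57.7460
  x_3 = 0.0955·40 + 0.1367·100 + 0.1102·18 + 1.0610·57 + 0.1079·67 + 0.1177·59 + 0.1258·46 + 0.1528·60 = 109.0783
  x_4 = 0.1329·40 + 0.1523·100 + 0.0816·18 + 0.1518·57 + 1.1334·67 + 0.1111·59 + 0.0801·46 + 0.1472·60 = 125.6673
  x_5 = 0.0430·40 + 0.0572·100 + 0.0793·18 + 0.1445·57 + 0.1391·67 + 1.1455·59 + 0.0585·46 + 0.0935·60 = 102.3098
  x_6 = 0.0799·40 + 0.1547·100 + 0.1582·18 + 0.1087·57 + 0.1074·67 + 0.1555·59 + 1.1149·46 + 0.1744·60 = 105.8278
  x_7 = 0.0554·40 + 0.1442·100 + 0.0951·18 + 0.0756·57 + 0.1299·67 + 0.0633·59 + 0.1307·46 + 1.1004·60 = 107.1214
Δx_6 = L[6,7] · Δd_7 = 0.1744 · 15 = 2.6159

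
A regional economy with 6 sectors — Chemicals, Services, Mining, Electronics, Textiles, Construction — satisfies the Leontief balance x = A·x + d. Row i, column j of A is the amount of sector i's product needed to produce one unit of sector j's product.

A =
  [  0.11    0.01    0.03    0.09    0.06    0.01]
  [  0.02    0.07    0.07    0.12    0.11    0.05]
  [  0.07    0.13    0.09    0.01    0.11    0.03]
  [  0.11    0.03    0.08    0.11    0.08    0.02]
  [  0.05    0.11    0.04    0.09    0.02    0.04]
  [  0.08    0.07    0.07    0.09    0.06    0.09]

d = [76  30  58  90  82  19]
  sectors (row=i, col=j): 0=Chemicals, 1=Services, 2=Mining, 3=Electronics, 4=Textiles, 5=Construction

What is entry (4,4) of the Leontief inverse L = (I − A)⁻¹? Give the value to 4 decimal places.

Form M = I − A:
  [  0.89   -0.01   -0.03   -0.09   -0.06   -0.01]
  [ -0.02    0.93   -0.07   -0.12   -0.11   -0.05]
  [ -0.07   -0.13    0.91   -0.01   -0.11   -0.03]
  [ -0.11   -0.03   -0.08    0.89   -0.08   -0.02]
  [ -0.05   -0.11   -0.04   -0.09    0.98   -0.04]
  [ -0.08   -0.07   -0.07   -0.09   -0.06    0.91]
Leontief inverse L = M⁻¹:
  [  1.1531    0.0378    0.0587    0.1343    0.0938    0.0238]
  [  0.0736    1.1238    0.1183    0.1847    0.1638    0.0777]
  [  0.1168    0.1861    1.1351    0.0722    0.1649    0.0578]
  [  0.1670    0.0753    0.1230    1.1694    0.1305    0.0415]
  [  0.0928    0.1475    0.0788    0.1443    1.0671    0.0618]
  [  0.1386    0.1213    0.1189    0.1567    0.1168    1.1196]
Total output x = L · d:
  x_0 = 1.1531·76 + 0.0378·30 + 0.0587·58 + 0.1343·90 + 0.0938·82 + 0.0238·19 = 112.3995
  x_1 = 0.0736·76 + 1.1238·30 + 0.1183·58 + 0.1847·90 + 0.1638·82 + 0.0777·19 = 77.6928
  x_2 = 0.1168·76 + 0.1861·30 + 1.1351·58 + 0.0722·90 + 0.1649·82 + 0.0578·19 = 101.4124
  x_3 = 0.1670·76 + 0.0753·30 + 0.1230·58 + 1.1694·90 + 0.1305·82 + 0.0415·19 = 138.8148
  x_4 = 0.0928·76 + 0.1475·30 + 0.0788·58 + 0.1443·90 + 1.0671·82 + 0.0618·19 = 117.7114
  x_5 = 0.1386·76 + 0.1213·30 + 0.1189·58 + 0.1567·90 + 0.1168·82 + 1.1196·19 = 66.0278

L[4,4] = 1.0671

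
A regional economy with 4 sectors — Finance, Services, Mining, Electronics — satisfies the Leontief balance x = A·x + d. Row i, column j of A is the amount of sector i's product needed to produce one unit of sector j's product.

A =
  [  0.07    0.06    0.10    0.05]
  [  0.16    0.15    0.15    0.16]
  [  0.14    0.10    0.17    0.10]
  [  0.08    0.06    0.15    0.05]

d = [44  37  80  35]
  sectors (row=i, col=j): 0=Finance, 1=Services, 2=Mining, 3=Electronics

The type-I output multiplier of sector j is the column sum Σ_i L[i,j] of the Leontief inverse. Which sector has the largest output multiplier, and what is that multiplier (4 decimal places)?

Mining (2.0180)

Form M = I − A:
  [  0.93   -0.06   -0.10   -0.05]
  [ -0.16    0.85   -0.15   -0.16]
  [ -0.14   -0.10    0.83   -0.10]
  [ -0.08   -0.06   -0.15    0.95]
Leontief inverse L = M⁻¹:
  [  1.1278    0.1066    0.1724    0.0955]
  [  0.2836    1.2508    0.3068    0.2579]
  [  0.2426    0.1828    1.2997    0.1804]
  [  0.1512    0.1168    0.2391    1.1054]
Total output x = L · d:
  x_0 = 1.1278·44 + 0.1066·37 + 0.1724·80 + 0.0955·35 = 70.7006
  x_1 = 0.2836·44 + 1.2508·37 + 0.3068·80 + 0.2579·35 = 92.3265
  x_2 = 0.2426·44 + 0.1828·37 + 1.2997·80 + 0.1804·35 = 127.7230
  x_3 = 0.1512·44 + 0.1168·37 + 0.2391·80 + 1.1054·35 = 68.7938
Output multipliers (column sums of L):
  Finance: 1.8051
  Services: 1.6570
  Mining: 2.0180
  Electronics: 1.6391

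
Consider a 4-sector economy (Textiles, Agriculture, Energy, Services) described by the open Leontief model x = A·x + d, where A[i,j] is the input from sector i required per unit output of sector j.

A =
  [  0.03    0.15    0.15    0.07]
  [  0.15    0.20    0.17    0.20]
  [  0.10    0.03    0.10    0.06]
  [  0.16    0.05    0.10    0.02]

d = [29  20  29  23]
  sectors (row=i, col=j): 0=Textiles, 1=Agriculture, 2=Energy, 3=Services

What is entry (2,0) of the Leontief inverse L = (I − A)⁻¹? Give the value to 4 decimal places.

Form M = I − A:
  [  0.97   -0.15   -0.15   -0.07]
  [ -0.15    0.80   -0.17   -0.20]
  [ -0.10   -0.03    0.90   -0.06]
  [ -0.16   -0.05   -0.10    0.98]
Leontief inverse L = M⁻¹:
  [  1.1144    0.2269    0.2443    0.1409]
  [  0.2933    1.3373    0.3364    0.3145]
  [  0.1477    0.0773    1.1612    0.0974]
  [  0.2120    0.1132    0.1755    1.0694]
Total output x = L · d:
  x_0 = 1.1144·29 + 0.2269·20 + 0.2443·29 + 0.1409·23 = 47.1803
  x_1 = 0.2933·29 + 1.3373·20 + 0.3364·29 + 0.3145·23 = 52.2416
  x_2 = 0.1477·29 + 0.0773·20 + 1.1612·29 + 0.0974·23 = 41.7457
  x_3 = 0.2120·29 + 0.1132·20 + 0.1755·29 + 1.0694·23 = 38.0975

L[2,0] = 0.1477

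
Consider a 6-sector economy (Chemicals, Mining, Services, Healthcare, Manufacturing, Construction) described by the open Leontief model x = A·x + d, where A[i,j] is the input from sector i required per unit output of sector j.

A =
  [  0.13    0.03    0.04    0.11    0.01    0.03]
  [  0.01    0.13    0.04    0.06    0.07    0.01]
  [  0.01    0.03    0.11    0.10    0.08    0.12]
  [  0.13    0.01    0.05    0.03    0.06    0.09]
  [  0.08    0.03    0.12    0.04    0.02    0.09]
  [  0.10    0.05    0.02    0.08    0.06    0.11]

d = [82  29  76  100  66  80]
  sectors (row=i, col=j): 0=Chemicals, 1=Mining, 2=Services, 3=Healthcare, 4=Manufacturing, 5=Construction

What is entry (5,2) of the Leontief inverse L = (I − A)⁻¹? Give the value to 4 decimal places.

Form M = I − A:
  [  0.87   -0.03   -0.04   -0.11   -0.01   -0.03]
  [ -0.01    0.87   -0.04   -0.06   -0.07   -0.01]
  [ -0.01   -0.03    0.89   -0.10   -0.08   -0.12]
  [ -0.13   -0.01   -0.05    0.97   -0.06   -0.09]
  [ -0.08   -0.03   -0.12   -0.04    0.98   -0.09]
  [ -0.10   -0.05   -0.02   -0.08   -0.06    0.89]
Leontief inverse L = M⁻¹:
  [  1.1846    0.0502    0.0703    0.1518    0.0349    0.0689]
  [  0.0418    1.1603    0.0733    0.0917    0.0976    0.0435]
  [  0.0691    0.0589    1.1582    0.1512    0.1201    0.1866]
  [  0.1858    0.0325    0.0849    1.0775    0.0854    0.1357]
  [  0.1289    0.0554    0.1584    0.0895    1.0528    0.1418]
  [  0.1624    0.0788    0.0564    0.1285    0.0908    1.1597]
Total output x = L · d:
  x_0 = 1.1846·82 + 0.0502·29 + 0.0703·76 + 0.1518·100 + 0.0349·66 + 0.0689·80 = 126.9287
  x_1 = 0.0418·82 + 1.1603·29 + 0.0733·76 + 0.0917·100 + 0.0976·66 + 0.0435·80 = 61.7377
  x_2 = 0.0691·82 + 0.0589·29 + 1.1582·76 + 0.1512·100 + 0.1201·66 + 0.1866·80 = 133.3806
  x_3 = 0.1858·82 + 0.0325·29 + 0.0849·76 + 1.0775·100 + 0.0854·66 + 0.1357·80 = 146.8685
  x_4 = 0.1289·82 + 0.0554·29 + 0.1584·76 + 0.0895·100 + 1.0528·66 + 0.1418·80 = 114.0021
  x_5 = 0.1624·82 + 0.0788·29 + 0.0564·76 + 0.1285·100 + 0.0908·66 + 1.1597·80 = 131.5022

L[5,2] = 0.0564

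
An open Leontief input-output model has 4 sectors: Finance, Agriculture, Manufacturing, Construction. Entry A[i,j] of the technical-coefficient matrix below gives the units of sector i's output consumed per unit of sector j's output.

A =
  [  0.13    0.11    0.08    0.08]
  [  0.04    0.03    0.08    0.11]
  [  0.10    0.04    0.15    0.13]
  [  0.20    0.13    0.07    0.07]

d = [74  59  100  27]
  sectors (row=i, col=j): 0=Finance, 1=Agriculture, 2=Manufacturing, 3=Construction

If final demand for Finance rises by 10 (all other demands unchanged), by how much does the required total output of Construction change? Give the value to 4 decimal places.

2.8733

Form M = I − A:
  [  0.87   -0.11   -0.08   -0.08]
  [ -0.04    0.97   -0.08   -0.11]
  [ -0.10   -0.04    0.85   -0.13]
  [ -0.20   -0.13   -0.07    0.93]
Leontief inverse L = M⁻¹:
  [  1.2057    0.1616    0.1404    0.1425]
  [  0.0980    1.0674    0.1222    0.1518]
  [  0.1904    0.0985    1.2200    0.1986]
  [  0.2873    0.1914    0.1391    1.1421]
Total output x = L · d:
  x_0 = 1.2057·74 + 0.1616·59 + 0.1404·100 + 0.1425·27 = 116.6500
  x_1 = 0.0980·74 + 1.0674·59 + 0.1222·100 + 0.1518·27 = 86.5467
  x_2 = 0.1904·74 + 0.0985·59 + 1.2200·100 + 0.1986·27 = 147.2658
  x_3 = 0.2873·74 + 0.1914·59 + 0.1391·100 + 1.1421·27 = 77.3007
Δx_3 = L[3,0] · Δd_0 = 0.2873 · 10 = 2.8733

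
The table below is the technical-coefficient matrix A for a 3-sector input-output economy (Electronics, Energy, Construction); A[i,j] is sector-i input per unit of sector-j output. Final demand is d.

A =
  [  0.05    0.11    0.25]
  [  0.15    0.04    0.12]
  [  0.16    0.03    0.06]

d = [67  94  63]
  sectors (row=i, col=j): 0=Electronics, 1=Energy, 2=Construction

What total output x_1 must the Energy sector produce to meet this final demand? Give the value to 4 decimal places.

126.0930

Form M = I − A:
  [  0.95   -0.11   -0.25]
  [ -0.15    0.96   -0.12]
  [ -0.16   -0.03    0.94]
Leontief inverse L = M⁻¹:
  [  1.1281    0.1392    0.3178]
  [  0.2011    1.0706    0.1902]
  [  0.1984    0.0579    1.1240]
Total output x = L · d:
  x_0 = 1.1281·67 + 0.1392·94 + 0.3178·63 = 108.6913
  x_1 = 0.2011·67 + 1.0706·94 + 0.1902·63 = 126.0930
  x_2 = 0.1984·67 + 0.0579·94 + 1.1240·63 = 89.5462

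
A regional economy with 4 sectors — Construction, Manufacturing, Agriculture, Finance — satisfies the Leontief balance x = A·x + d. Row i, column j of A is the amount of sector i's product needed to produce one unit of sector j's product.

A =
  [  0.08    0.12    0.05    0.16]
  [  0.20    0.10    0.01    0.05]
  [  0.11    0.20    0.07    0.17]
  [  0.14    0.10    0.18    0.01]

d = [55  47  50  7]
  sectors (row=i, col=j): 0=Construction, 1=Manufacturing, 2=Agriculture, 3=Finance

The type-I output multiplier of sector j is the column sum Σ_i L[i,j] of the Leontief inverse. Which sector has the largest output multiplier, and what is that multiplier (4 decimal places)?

Form M = I − A:
  [  0.92   -0.12   -0.05   -0.16]
  [ -0.20    0.90   -0.01   -0.05]
  [ -0.11   -0.20    0.93   -0.17]
  [ -0.14   -0.10   -0.18    0.99]
Leontief inverse L = M⁻¹:
  [  1.1779    0.2054    0.1080    0.2193]
  [  0.2777    1.1716    0.0493    0.1125]
  [  0.2427    0.3136    1.1402    0.2509]
  [  0.2387    0.2044    0.2276    1.0981]
Total output x = L · d:
  x_0 = 1.1779·55 + 0.2054·47 + 0.1080·50 + 0.2193·7 = 81.3722
  x_1 = 0.2777·55 + 1.1716·47 + 0.0493·50 + 0.1125·7 = 73.5924
  x_2 = 0.2427·55 + 0.3136·47 + 1.1402·50 + 0.2509·7 = 86.8559
  x_3 = 0.2387·55 + 0.2044·47 + 0.2276·50 + 1.0981·7 = 41.8035
Output multipliers (column sums of L):
  Construction: 1.9370
  Manufacturing: 1.8950
  Agriculture: 1.5251
  Finance: 1.6808

Construction (1.9370)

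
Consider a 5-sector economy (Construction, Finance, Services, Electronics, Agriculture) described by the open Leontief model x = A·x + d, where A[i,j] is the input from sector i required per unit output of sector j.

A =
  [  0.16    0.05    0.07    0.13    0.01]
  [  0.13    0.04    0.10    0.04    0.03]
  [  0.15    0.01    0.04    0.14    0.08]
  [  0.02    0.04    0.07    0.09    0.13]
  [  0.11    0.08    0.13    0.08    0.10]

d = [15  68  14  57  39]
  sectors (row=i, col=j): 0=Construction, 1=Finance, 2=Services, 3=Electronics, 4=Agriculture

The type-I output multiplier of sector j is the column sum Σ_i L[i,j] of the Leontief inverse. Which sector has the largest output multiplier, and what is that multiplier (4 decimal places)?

Form M = I − A:
  [  0.84   -0.05   -0.07   -0.13   -0.01]
  [ -0.13    0.96   -0.10   -0.04   -0.03]
  [ -0.15   -0.01    0.96   -0.14   -0.08]
  [ -0.02   -0.04   -0.07    0.91   -0.13]
  [ -0.11   -0.08   -0.13   -0.08    0.90]
Leontief inverse L = M⁻¹:
  [  1.2365    0.0789    0.1209    0.2037    0.0565]
  [  0.2009    1.0633    0.1417    0.1030    0.0651]
  [  0.2248    0.0431    1.0961    0.2143    0.1323]
  [  0.0831    0.0684    0.1213    1.1483    0.1798]
  [  0.2088    0.1165    0.1965    0.1671    1.1589]
Total output x = L · d:
  x_0 = 1.2365·15 + 0.0789·68 + 0.1209·14 + 0.2037·57 + 0.0565·39 = 39.4171
  x_1 = 0.2009·15 + 1.0633·68 + 0.1417·14 + 0.1030·57 + 0.0651·39 = 85.7130
  x_2 = 0.2248·15 + 0.0431·68 + 1.0961·14 + 0.2143·57 + 0.1323·39 = 39.0210
  x_3 = 0.0831·15 + 0.0684·68 + 0.1213·14 + 1.1483·57 + 0.1798·39 = 80.0619
  x_4 = 0.2088·15 + 0.1165·68 + 0.1965·14 + 0.1671·57 + 1.1589·39 = 68.5229
Output multipliers (column sums of L):
  Construction: 1.9542
  Finance: 1.3701
  Services: 1.6765
  Electronics: 1.8362
  Agriculture: 1.5927

Construction (1.9542)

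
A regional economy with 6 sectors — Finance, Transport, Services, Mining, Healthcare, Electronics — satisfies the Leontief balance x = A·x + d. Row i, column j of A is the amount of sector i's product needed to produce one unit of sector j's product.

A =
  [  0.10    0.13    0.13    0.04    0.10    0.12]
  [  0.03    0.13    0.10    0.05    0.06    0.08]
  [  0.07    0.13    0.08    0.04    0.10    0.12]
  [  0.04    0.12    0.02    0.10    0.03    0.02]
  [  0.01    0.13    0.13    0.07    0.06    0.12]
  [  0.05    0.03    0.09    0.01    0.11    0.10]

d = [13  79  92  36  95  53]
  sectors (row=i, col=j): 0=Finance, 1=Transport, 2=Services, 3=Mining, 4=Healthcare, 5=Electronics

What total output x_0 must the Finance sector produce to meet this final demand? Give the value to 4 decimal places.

Form M = I − A:
  [  0.90   -0.13   -0.13   -0.04   -0.10   -0.12]
  [ -0.03    0.87   -0.10   -0.05   -0.06   -0.08]
  [ -0.07   -0.13    0.92   -0.04   -0.10   -0.12]
  [ -0.04   -0.12   -0.02    0.90   -0.03   -0.02]
  [ -0.01   -0.13   -0.13   -0.07    0.94   -0.12]
  [ -0.05   -0.03   -0.09   -0.01   -0.11    0.90]
Leontief inverse L = M⁻¹:
  [  1.1585    0.2605    0.2453    0.0948    0.1969    0.2387]
  [  0.0690    1.2232    0.1782    0.0905    0.1260    0.1605]
  [  0.1179    0.2407    1.1790    0.0876    0.1819    0.2205]
  [  0.0670    0.1902    0.0717    1.1342    0.0713    0.0701]
  [  0.0541    0.2334    0.2167    0.1157    1.1359    0.2109]
  [  0.0858    0.1100    0.1647    0.0438    0.1730    1.1783]
Total output x = L · d:
  x_0 = 1.1585·13 + 0.2605·79 + 0.2453·92 + 0.0948·36 + 0.1969·95 + 0.2387·53 = 92.9768
  x_1 = 0.0690·13 + 1.2232·79 + 0.1782·92 + 0.0905·36 + 0.1260·95 + 0.1605·53 = 137.6628
  x_2 = 0.1179·13 + 0.2407·79 + 1.1790·92 + 0.0876·36 + 0.1819·95 + 0.2205·53 = 161.1309
  x_3 = 0.0670·13 + 0.1902·79 + 0.0717·92 + 1.1342·36 + 0.0713·95 + 0.0701·53 = 73.8216
  x_4 = 0.0541·13 + 0.2334·79 + 0.2167·92 + 0.1157·36 + 1.1359·95 + 0.2109·53 = 162.3303
  x_5 = 0.0858·13 + 0.1100·79 + 0.1647·92 + 0.0438·36 + 0.1730·95 + 1.1783·53 = 105.4167

92.9768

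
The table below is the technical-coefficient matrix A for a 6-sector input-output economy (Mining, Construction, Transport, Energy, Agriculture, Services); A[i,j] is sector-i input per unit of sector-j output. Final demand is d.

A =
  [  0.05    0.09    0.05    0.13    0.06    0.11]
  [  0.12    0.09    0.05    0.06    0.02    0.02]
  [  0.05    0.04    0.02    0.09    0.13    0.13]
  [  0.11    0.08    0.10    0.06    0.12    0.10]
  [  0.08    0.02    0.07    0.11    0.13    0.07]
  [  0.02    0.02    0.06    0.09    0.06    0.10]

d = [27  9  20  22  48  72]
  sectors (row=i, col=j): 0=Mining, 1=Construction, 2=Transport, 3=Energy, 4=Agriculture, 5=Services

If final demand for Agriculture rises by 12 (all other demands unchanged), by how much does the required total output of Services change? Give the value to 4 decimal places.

Form M = I − A:
  [  0.95   -0.09   -0.05   -0.13   -0.06   -0.11]
  [ -0.12    0.91   -0.05   -0.06   -0.02   -0.02]
  [ -0.05   -0.04    0.98   -0.09   -0.13   -0.13]
  [ -0.11   -0.08   -0.10    0.94   -0.12   -0.10]
  [ -0.08   -0.02   -0.07   -0.11    0.87   -0.07]
  [ -0.02   -0.02   -0.06   -0.09   -0.06    0.90]
Leontief inverse L = M⁻¹:
  [  1.1156    0.1405    0.1067    0.2076    0.1378    0.1887]
  [  0.1696    1.1335    0.0887    0.1203    0.0730    0.0778]
  [  0.1079    0.0816    1.0744    0.1668    0.2070    0.2048]
  [  0.1815    0.1356    0.1612    1.1564    0.2126    0.1935]
  [  0.1432    0.0669    0.1268    0.1933    1.2170    0.1534]
  [  0.0635    0.0518    0.1005    0.1469    0.1209    1.1603]
Total output x = L · d:
  x_0 = 1.1156·27 + 0.1405·9 + 0.1067·20 + 0.2076·22 + 0.1378·48 + 0.1887·72 = 58.2832
  x_1 = 0.1696·27 + 1.1335·9 + 0.0887·20 + 0.1203·22 + 0.0730·48 + 0.0778·72 = 28.3008
  x_2 = 0.1079·27 + 0.0816·9 + 1.0744·20 + 0.1668·22 + 0.2070·48 + 0.2048·72 = 53.4923
  x_3 = 0.1815·27 + 0.1356·9 + 0.1612·20 + 1.1564·22 + 0.2126·48 + 0.1935·72 = 58.9228
  x_4 = 0.1432·27 + 0.0669·9 + 0.1268·20 + 0.1933·22 + 1.2170·48 + 0.1534·72 = 80.7220
  x_5 = 0.0635·27 + 0.0518·9 + 0.1005·20 + 0.1469·22 + 0.1209·48 + 1.1603·72 = 96.7640
Δx_5 = L[5,4] · Δd_4 = 0.1209 · 12 = 1.4505

1.4505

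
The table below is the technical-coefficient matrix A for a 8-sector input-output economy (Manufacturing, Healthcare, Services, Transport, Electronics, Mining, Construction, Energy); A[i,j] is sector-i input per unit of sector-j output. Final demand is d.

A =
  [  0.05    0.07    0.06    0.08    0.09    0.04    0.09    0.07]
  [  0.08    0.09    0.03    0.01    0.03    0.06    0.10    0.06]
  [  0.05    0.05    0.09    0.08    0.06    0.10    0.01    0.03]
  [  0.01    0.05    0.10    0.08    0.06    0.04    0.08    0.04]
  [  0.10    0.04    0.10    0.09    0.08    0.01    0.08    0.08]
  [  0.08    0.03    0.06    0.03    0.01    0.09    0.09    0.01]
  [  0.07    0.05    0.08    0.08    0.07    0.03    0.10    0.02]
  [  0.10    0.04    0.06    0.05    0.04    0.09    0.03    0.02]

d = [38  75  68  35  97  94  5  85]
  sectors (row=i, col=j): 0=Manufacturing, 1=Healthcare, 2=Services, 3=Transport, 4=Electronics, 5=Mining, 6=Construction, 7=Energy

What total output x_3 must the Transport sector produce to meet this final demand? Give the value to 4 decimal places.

87.2992

Form M = I − A:
  [  0.95   -0.07   -0.06   -0.08   -0.09   -0.04   -0.09   -0.07]
  [ -0.08    0.91   -0.03   -0.01   -0.03   -0.06   -0.10   -0.06]
  [ -0.05   -0.05    0.91   -0.08   -0.06   -0.10   -0.01   -0.03]
  [ -0.01   -0.05   -0.10    0.92   -0.06   -0.04   -0.08   -0.04]
  [ -0.10   -0.04   -0.10   -0.09    0.92   -0.01   -0.08   -0.08]
  [ -0.08   -0.03   -0.06   -0.03   -0.01    0.91   -0.09   -0.01]
  [ -0.07   -0.05   -0.08   -0.08   -0.07   -0.03    0.90   -0.02]
  [ -0.10   -0.04   -0.06   -0.05   -0.04   -0.09   -0.03    0.98]
Leontief inverse L = M⁻¹:
  [  1.1209    0.1263    0.1400    0.1499    0.1515    0.0982    0.1681    0.1150]
  [  0.1416    1.1389    0.0910    0.0639    0.0793    0.1101    0.1687    0.0963]
  [  0.1072    0.0961    1.1571    0.1366    0.1082    0.1544    0.0737    0.0665]
  [  0.0665    0.0958    0.1681    1.1385    0.1099    0.0911    0.1417    0.0750]
  [  0.1723    0.1000    0.1866    0.1679    1.1487    0.0726    0.1590    0.1287]
  [  0.1291    0.0703    0.1158    0.0793    0.0530    1.1348    0.1485    0.0392]
  [  0.1316    0.1021    0.1548    0.1465    0.1286    0.0821    1.1721    0.0616]
  [  0.1530    0.0838    0.1204    0.1030    0.0866    0.1383    0.0918    1.0547]
Total output x = L · d:
  x_0 = 1.1209·38 + 0.1263·75 + 0.1400·68 + 0.1499·35 + 0.1515·97 + 0.0982·94 + 0.1681·5 + 0.1150·85 = 101.3858
  x_1 = 0.1416·38 + 1.1389·75 + 0.0910·68 + 0.0639·35 + 0.0793·97 + 0.1101·94 + 0.1687·5 + 0.0963·85 = 126.2893
  x_2 = 0.1072·38 + 0.0961·75 + 1.1571·68 + 0.1366·35 + 0.1082·97 + 0.1544·94 + 0.0737·5 + 0.0665·85 = 125.7730
  x_3 = 0.0665·38 + 0.0958·75 + 0.1681·68 + 1.1385·35 + 0.1099·97 + 0.0911·94 + 0.1417·5 + 0.0750·85 = 87.2992
  x_4 = 0.1723·38 + 0.1000·75 + 0.1866·68 + 0.1679·35 + 1.1487·97 + 0.0726·94 + 0.1590·5 + 0.1287·85 = 162.6009
  x_5 = 0.1291·38 + 0.0703·75 + 0.1158·68 + 0.0793·35 + 0.0530·97 + 1.1348·94 + 0.1485·5 + 0.0392·85 = 136.7141
  x_6 = 0.1316·38 + 0.1021·75 + 0.1548·68 + 0.1465·35 + 0.1286·97 + 0.0821·94 + 1.1721·5 + 0.0616·85 = 59.6098
  x_7 = 0.1530·38 + 0.0838·75 + 0.1204·68 + 0.1030·35 + 0.0866·97 + 0.1383·94 + 0.0918·5 + 1.0547·85 = 135.4062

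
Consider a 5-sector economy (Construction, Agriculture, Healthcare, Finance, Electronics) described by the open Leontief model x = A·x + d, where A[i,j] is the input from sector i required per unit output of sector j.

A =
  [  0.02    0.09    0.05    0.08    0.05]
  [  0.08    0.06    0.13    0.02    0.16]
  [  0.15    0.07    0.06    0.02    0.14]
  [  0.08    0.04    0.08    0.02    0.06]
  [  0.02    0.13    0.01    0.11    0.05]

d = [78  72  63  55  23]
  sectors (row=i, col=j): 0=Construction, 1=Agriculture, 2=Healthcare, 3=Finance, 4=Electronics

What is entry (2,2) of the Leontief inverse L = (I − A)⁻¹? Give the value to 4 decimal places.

Form M = I − A:
  [  0.98   -0.09   -0.05   -0.08   -0.05]
  [ -0.08    0.94   -0.13   -0.02   -0.16]
  [ -0.15   -0.07    0.94   -0.02   -0.14]
  [ -0.08   -0.04   -0.08    0.98   -0.06]
  [ -0.02   -0.13   -0.01   -0.11    0.95]
Leontief inverse L = M⁻¹:
  [  1.0534    0.1245    0.0828    0.1009    0.0950]
  [  0.1272    1.1223    0.1696    0.0620    0.2246]
  [  0.1880    0.1299    1.0992    0.0626    0.1977]
  [  0.1099    0.0768    0.1064    1.0444    0.1004]
  [  0.0543    0.1665    0.0489    0.1322    1.0991]
Total output x = L · d:
  x_0 = 1.0534·78 + 0.1245·72 + 0.0828·63 + 0.1009·55 + 0.0950·23 = 104.0803
  x_1 = 0.1272·78 + 1.1223·72 + 0.1696·63 + 0.0620·55 + 0.2246·23 = 109.9959
  x_2 = 0.1880·78 + 0.1299·72 + 1.0992·63 + 0.0626·55 + 0.1977·23 = 101.2566
  x_3 = 0.1099·78 + 0.0768·72 + 0.1064·63 + 1.0444·55 + 0.1004·23 = 80.5485
  x_4 = 0.0543·78 + 0.1665·72 + 0.0489·63 + 0.1322·55 + 1.0991·23 = 51.8463

L[2,2] = 1.0992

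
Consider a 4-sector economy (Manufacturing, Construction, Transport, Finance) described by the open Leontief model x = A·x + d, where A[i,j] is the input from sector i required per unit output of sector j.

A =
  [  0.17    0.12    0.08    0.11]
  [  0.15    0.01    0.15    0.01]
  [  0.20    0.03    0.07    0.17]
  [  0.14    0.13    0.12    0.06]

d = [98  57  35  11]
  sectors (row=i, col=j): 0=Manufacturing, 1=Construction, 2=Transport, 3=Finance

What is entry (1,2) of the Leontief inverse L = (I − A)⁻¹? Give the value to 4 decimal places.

Form M = I − A:
  [  0.83   -0.12   -0.08   -0.11]
  [ -0.15    0.99   -0.15   -0.01]
  [ -0.20   -0.03    0.93   -0.17]
  [ -0.14   -0.13   -0.12    0.94]
Leontief inverse L = M⁻¹:
  [  1.3104    0.1883    0.1670    0.1856]
  [  0.2528    1.0570    0.2022    0.0774]
  [  0.3400    0.1090    1.1543    0.2497]
  [  0.2735    0.1881    0.2002    1.1340]
Total output x = L · d:
  x_0 = 1.3104·98 + 0.1883·57 + 0.1670·35 + 0.1856·11 = 147.0361
  x_1 = 0.2528·98 + 1.0570·57 + 0.2022·35 + 0.0774·11 = 92.9563
  x_2 = 0.3400·98 + 0.1090·57 + 1.1543·35 + 0.2497·11 = 82.6750
  x_3 = 0.2735·98 + 0.1881·57 + 0.2002·35 + 1.1340·11 = 57.0111

L[1,2] = 0.2022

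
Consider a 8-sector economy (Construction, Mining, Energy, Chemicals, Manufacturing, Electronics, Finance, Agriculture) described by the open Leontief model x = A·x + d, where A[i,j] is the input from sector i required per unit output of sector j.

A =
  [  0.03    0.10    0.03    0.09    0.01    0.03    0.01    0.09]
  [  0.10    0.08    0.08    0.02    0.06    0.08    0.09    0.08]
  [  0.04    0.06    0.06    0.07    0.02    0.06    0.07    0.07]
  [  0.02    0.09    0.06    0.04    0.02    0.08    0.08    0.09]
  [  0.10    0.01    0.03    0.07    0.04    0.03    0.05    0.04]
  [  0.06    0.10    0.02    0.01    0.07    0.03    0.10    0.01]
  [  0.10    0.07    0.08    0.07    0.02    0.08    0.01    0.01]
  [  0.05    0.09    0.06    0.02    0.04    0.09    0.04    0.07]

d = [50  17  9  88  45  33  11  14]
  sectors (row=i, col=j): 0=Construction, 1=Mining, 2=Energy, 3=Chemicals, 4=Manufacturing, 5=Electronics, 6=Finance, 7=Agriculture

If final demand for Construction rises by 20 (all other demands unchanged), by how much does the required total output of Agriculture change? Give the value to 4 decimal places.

Form M = I − A:
  [  0.97   -0.10   -0.03   -0.09   -0.01   -0.03   -0.01   -0.09]
  [ -0.10    0.92   -0.08   -0.02   -0.06   -0.08   -0.09   -0.08]
  [ -0.04   -0.06    0.94   -0.07   -0.02   -0.06   -0.07   -0.07]
  [ -0.02   -0.09   -0.06    0.96   -0.02   -0.08   -0.08   -0.09]
  [ -0.10   -0.01   -0.03   -0.07    0.96   -0.03   -0.05   -0.04]
  [ -0.06   -0.10   -0.02   -0.01   -0.07    0.97   -0.10   -0.01]
  [ -0.10   -0.07   -0.08   -0.07   -0.02   -0.08    0.99   -0.01]
  [ -0.05   -0.09   -0.06   -0.02   -0.04   -0.09   -0.04    0.93]
Leontief inverse L = M⁻¹:
  [  1.0745    0.1600    0.0720    0.1198    0.0379    0.0793    0.0557    0.1378]
  [  0.1686    1.1631    0.1368    0.0724    0.0983    0.1439    0.1482    0.1410]
  [  0.0911    0.1259    1.1059    0.1077    0.0497    0.1127    0.1179    0.1179]
  [  0.0782    0.1603    0.1098    1.0783    0.0541    0.1369    0.1324    0.1392]
  [  0.1377    0.0628    0.0641    0.1048    1.0607    0.0693    0.0839    0.0810]
  [  0.1126    0.1541    0.0607    0.0476    0.0964    1.0739    0.1387    0.0505]
  [  0.1463    0.1352    0.1213    0.1087    0.0486    0.1266    1.0589    0.0603]
  [  0.1048    0.1562    0.1047    0.0574    0.0730    0.1408    0.0904    1.1179]
Total output x = L · d:
  x_0 = 1.0745·50 + 0.1600·17 + 0.0720·9 + 0.1198·88 + 0.0379·45 + 0.0793·33 + 0.0557·11 + 0.1378·14 = 74.5022
  x_1 = 0.1686·50 + 1.1631·17 + 0.1368·9 + 0.0724·88 + 0.0983·45 + 0.1439·33 + 0.1482·11 + 0.1410·14 = 48.5826
  x_2 = 0.0911·50 + 0.1259·17 + 1.1059·9 + 0.1077·88 + 0.0497·45 + 0.1127·33 + 0.1179·11 + 0.1179·14 = 35.0237
  x_3 = 0.0782·50 + 0.1603·17 + 0.1098·9 + 1.0783·88 + 0.0541·45 + 0.1369·33 + 0.1324·11 + 0.1392·14 = 112.8654
  x_4 = 0.1377·50 + 0.0628·17 + 0.0641·9 + 0.1048·88 + 1.0607·45 + 0.0693·33 + 0.0839·11 + 0.0810·14 = 69.8245
  x_5 = 0.1126·50 + 0.1541·17 + 0.0607·9 + 0.0476·88 + 0.0964·45 + 1.0739·33 + 0.1387·11 + 0.0505·14 = 54.9921
  x_6 = 0.1463·50 + 0.1352·17 + 0.1213·9 + 0.1087·88 + 0.0486·45 + 0.1266·33 + 1.0589·11 + 0.0603·14 = 39.1251
  x_7 = 0.1048·50 + 0.1562·17 + 0.1047·9 + 0.0574·88 + 0.0730·45 + 0.1408·33 + 0.0904·11 + 1.1179·14 = 38.4554
Δx_7 = L[7,0] · Δd_0 = 0.1048 · 20 = 2.0953

2.0953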